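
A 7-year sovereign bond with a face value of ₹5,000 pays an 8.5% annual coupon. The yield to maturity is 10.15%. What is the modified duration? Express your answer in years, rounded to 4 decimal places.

Periodic yield y = 0.1015. First find Macaulay duration:
  t   CF        PV=CF/(1+0.1015)^t    t·PV
  1       425.00       385.8375       385.8375
  2       425.00       350.2837       700.5674
  3       425.00       318.0061       954.0182
  4       425.00       288.7028     1,154.8110
  5       425.00       262.0996     1,310.4982
  6       425.00       237.9479     1,427.6875
  7     5,425.00     2,757.4537    19,302.1760
  Σ                  4,600.3313    25,235.5959
P = 4,600.3313; Macaulay duration = 25,235.5959 / 4,600.3313 = 5.48560 years.
Modified duration = D_Mac / (1 + y) = 5.48560 / 1.1015 = 4.98012 years.

4.9801 years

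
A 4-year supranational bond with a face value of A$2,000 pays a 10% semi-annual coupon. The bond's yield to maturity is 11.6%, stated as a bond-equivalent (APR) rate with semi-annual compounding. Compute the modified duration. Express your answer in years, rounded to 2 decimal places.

3.19 years

Periodic yield y = 0.058. First find Macaulay duration:
  t   CF        PV=CF/(1+0.058)^t    t·PV
  1       100.00        94.5180        94.5180
  2       100.00        89.3364       178.6729
  3       100.00        84.4390       253.3170
  4       100.00        79.8100       319.2400
  5       100.00        75.4348       377.1739
  6       100.00        71.2994       427.7965
  7       100.00        67.3908       471.7353
  8     2,100.00     1,337.6237    10,700.9896
  Σ                  1,899.8520    12,823.4431
P = 1,899.8520; Macaulay duration = 12,823.4431 / 1,899.8520 = 6.74971 half-year periods = 3.37485 years.
Modified duration = D_Mac / (1 + y) = 3.37485 / 1.058 = 3.18984 years.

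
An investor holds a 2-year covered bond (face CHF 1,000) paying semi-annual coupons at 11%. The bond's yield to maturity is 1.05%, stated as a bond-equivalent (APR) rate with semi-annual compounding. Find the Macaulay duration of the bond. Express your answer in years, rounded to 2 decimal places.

Periodic yield y = 0.00525. Discount each cash flow and weight by its period:
  t   CF        PV=CF/(1+0.00525)^t    t·PV
  1        55.00        54.7128        54.7128
  2        55.00        54.4270       108.8540
  3        55.00        54.1428       162.4283
  4     1,055.00     1,033.1328     4,132.5310
  Σ                  1,196.4153     4,458.5261
Price P = Σ PV = 1,196.4153.
Macaulay duration = Σ(t·PV) / P = 4,458.5261 / 1,196.4153 = 3.72657 half-year periods.
In years: 3.72657 / 2 = 1.86329 years.

1.86 years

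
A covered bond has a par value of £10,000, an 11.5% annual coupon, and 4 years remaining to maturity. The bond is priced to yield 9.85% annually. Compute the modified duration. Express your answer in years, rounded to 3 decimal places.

Periodic yield y = 0.0985. First find Macaulay duration:
  t   CF        PV=CF/(1+0.0985)^t    t·PV
  1     1,150.00     1,046.8821     1,046.8821
  2     1,150.00       953.0106     1,906.0211
  3     1,150.00       867.5563     2,602.6688
  4    11,150.00     7,657.2817    30,629.1267
  Σ                 10,524.7306    36,184.6987
P = 10,524.7306; Macaulay duration = 36,184.6987 / 10,524.7306 = 3.43806 years.
Modified duration = D_Mac / (1 + y) = 3.43806 / 1.0985 = 3.12978 years.

3.130 years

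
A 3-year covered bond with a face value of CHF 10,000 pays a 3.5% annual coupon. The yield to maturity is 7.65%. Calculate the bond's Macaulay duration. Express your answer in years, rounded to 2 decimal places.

2.89 years

Periodic yield y = 0.0765. Discount each cash flow and weight by its year:
  t   CF        PV=CF/(1+0.0765)^t    t·PV
  1       350.00       325.1277       325.1277
  2       350.00       302.0230       604.0459
  3    10,350.00     8,296.5636    24,889.6908
  Σ                  8,923.7143    25,818.8645
Price P = Σ PV = 8,923.7143.
Macaulay duration = Σ(t·PV) / P = 25,818.8645 / 8,923.7143 = 2.89329 years.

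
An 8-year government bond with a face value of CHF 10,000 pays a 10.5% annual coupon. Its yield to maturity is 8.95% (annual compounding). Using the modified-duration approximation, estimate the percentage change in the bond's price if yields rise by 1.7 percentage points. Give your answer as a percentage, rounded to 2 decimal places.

-9.18%

Periodic yield y = 0.0895. Modified duration first:
  t   CF        PV=CF/(1+0.0895)^t    t·PV
  1     1,050.00       963.7448       963.7448
  2     1,050.00       884.5753     1,769.1507
  3     1,050.00       811.9094     2,435.7283
  4     1,050.00       745.2129     2,980.8516
  5     1,050.00       683.9953     3,419.9766
  6     1,050.00       627.8066     3,766.8397
  7     1,050.00       576.2337     4,033.6359
  8    11,050.00     5,566.0154    44,528.1230
  Σ                 10,859.4935    63,898.0506
P = 10,859.4935; D_Mac = 5.88407 yrs; D_mod = 5.88407/(1+0.0895) = 5.40071 yrs.
ΔP/P ≈ -D_mod · Δy = -5.40071 × (+0.017) = -0.091812 = -9.1812%.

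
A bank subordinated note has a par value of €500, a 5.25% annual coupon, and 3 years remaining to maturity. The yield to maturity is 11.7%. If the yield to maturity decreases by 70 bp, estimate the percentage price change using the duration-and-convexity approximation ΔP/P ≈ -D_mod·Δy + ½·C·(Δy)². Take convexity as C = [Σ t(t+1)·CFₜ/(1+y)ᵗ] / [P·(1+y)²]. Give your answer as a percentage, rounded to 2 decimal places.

With y = 0.117:
  t   CF        PV=CF/(1+0.117)^t    t·PV        t(t+1)·PV
  1        26.25        23.5004        23.5004          47.0009
  2        26.25        21.0389        42.0778         126.2334
  3       526.25       377.6005     1,132.8016       4,531.2063
  Σ                    422.1399     1,198.3798       4,704.4406
P = 422.1399; D_Mac = 2.83882 yrs; D_mod = 2.54147 yrs; C = 8.93193.
Duration effect: -2.54147 × (-0.007) = +0.017790
Convexity effect: 0.5 × 8.93193 × (-0.007)² = +0.0002188
ΔP/P ≈ +0.017790 + 0.0002188 = +0.018009 = +1.8009%.

+1.80%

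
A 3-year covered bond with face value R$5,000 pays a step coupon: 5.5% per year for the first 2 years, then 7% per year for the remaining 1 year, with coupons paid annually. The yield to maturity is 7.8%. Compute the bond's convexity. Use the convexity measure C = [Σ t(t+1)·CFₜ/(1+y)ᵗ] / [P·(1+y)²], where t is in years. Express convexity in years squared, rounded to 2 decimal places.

9.61

With y = 0.078:
  t   CF        PV=CF/(1+0.078)^t    t·PV        t(t+1)·PV
  1       275.00       255.1020       255.1020         510.2041
  2       275.00       236.6438       473.2876       1,419.8629
  3     5,350.00     4,270.6846    12,812.0538      51,248.2153
  Σ                  4,762.4305    13,540.4435      53,178.2823
P = 4,762.4305.
Convexity = Σ t(t+1)·PV / [P·(1+y)²] = 53,178.2823 / (4,762.4305 × 1.162084) = 9.60878.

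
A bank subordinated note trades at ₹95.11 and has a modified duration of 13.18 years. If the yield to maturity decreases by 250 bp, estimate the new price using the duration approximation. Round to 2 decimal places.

₹126.45

Duration approximation: ΔP/P ≈ -D_mod · Δy = -13.18 × (-0.025) = +0.329500.
New price ≈ 95.11 × (1 + 0.329500) = 126.448745.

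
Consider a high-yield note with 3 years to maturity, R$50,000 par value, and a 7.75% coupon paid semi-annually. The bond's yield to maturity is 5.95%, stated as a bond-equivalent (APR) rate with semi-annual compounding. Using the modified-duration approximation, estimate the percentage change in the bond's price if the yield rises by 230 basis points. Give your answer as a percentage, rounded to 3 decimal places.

-6.122%

Periodic yield y = 0.02975. Modified duration first:
  t   CF        PV=CF/(1+0.02975)^t    t·PV
  1     1,937.50     1,881.5246     1,881.5246
  2     1,937.50     1,827.1664     3,654.3329
  3     1,937.50     1,774.3787     5,323.1360
  4     1,937.50     1,723.1160     6,892.4639
  5     1,937.50     1,673.3343     8,366.6714
  6    51,937.50    43,560.2373   261,361.4240
  Σ                 52,439.7574   287,479.5529
P = 52,439.7574; D_Mac = 5.48209 half-year periods = 2.74105 yrs; D_mod = 2.74105/(1+0.02975) = 2.66186 yrs.
ΔP/P ≈ -D_mod · Δy = -2.66186 × (+0.023) = -0.061223 = -6.1223%.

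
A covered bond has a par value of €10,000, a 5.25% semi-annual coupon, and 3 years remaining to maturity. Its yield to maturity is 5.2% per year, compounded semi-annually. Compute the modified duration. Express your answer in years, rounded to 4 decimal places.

2.7434 years

Periodic yield y = 0.026. First find Macaulay duration:
  t   CF        PV=CF/(1+0.026)^t    t·PV
  1       262.50       255.8480       255.8480
  2       262.50       249.3645       498.7290
  3       262.50       243.0453       729.1359
  4       262.50       236.8863       947.5450
  5       262.50       230.8833     1,154.4165
  6    10,262.50     8,797.6971    52,786.1826
  Σ                 10,013.7244    56,371.8569
P = 10,013.7244; Macaulay duration = 56,371.8569 / 10,013.7244 = 5.62946 half-year periods = 2.81473 years.
Modified duration = D_Mac / (1 + y) = 2.81473 / 1.026 = 2.74340 years.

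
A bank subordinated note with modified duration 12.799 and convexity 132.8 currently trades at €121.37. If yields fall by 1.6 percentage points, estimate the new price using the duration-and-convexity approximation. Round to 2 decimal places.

Duration effect: -D_mod·Δy = -12.799 × (-0.016) = +0.204784
Convexity effect: ½·C·(Δy)² = 0.5 × 132.8 × (-0.016)² = +0.0169984
ΔP/P ≈ +0.204784 + 0.0169984 = +0.2217824
New price ≈ 121.37 × (1 + 0.2217824) = 148.287729888.

€148.29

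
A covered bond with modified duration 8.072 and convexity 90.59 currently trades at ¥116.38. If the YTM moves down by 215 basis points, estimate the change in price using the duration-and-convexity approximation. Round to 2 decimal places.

+¥22.63

Duration effect: -D_mod·Δy = -8.072 × (-0.0215) = +0.173548
Convexity effect: ½·C·(Δy)² = 0.5 × 90.59 × (-0.0215)² = +0.02093761375
ΔP/P ≈ +0.173548 + 0.02093761375 = +0.19448561375
ΔP ≈ 116.38 × (+0.19448561375) = +22.634235728225.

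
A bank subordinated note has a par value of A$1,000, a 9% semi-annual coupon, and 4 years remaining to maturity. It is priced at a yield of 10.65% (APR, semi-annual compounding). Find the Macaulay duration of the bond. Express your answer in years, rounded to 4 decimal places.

Periodic yield y = 0.05325. Discount each cash flow and weight by its period:
  t   CF        PV=CF/(1+0.05325)^t    t·PV
  1        45.00        42.7249        42.7249
  2        45.00        40.5648        81.1296
  3        45.00        38.5140       115.5419
  4        45.00        36.5668       146.2671
  5        45.00        34.7180       173.5902
  6        45.00        32.9628       197.7766
  7        45.00        31.2962       219.0737
  8     1,045.00       690.0246     5,520.1965
  Σ                    947.3721     6,496.3005
Price P = Σ PV = 947.3721.
Macaulay duration = Σ(t·PV) / P = 6,496.3005 / 947.3721 = 6.85718 half-year periods.
In years: 6.85718 / 2 = 3.42859 years.

3.4286 years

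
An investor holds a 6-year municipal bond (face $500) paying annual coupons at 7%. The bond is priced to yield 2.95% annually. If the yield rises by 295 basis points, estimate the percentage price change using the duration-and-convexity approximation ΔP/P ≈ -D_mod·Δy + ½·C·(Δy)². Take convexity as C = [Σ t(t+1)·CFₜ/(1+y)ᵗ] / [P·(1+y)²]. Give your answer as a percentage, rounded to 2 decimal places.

With y = 0.0295:
  t   CF        PV=CF/(1+0.0295)^t    t·PV        t(t+1)·PV
  1        35.00        33.9971        33.9971          67.9942
  2        35.00        33.0229        66.0458         198.1375
  3        35.00        32.0766        96.2299         384.9198
  4        35.00        31.1575       124.6300         623.1501
  5        35.00        30.2647       151.3235         907.9408
  6       535.00       449.3613     2,696.1679      18,873.1750
  Σ                    609.8802     3,168.3942      21,055.3173
P = 609.8802; D_Mac = 5.19511 yrs; D_mod = 5.04625 yrs; C = 32.57351.
Duration effect: -5.04625 × (+0.0295) = -0.148864
Convexity effect: 0.5 × 32.57351 × (0.0295)² = +0.0141735
ΔP/P ≈ -0.148864 + 0.0141735 = -0.134691 = -13.4691%.

-13.47%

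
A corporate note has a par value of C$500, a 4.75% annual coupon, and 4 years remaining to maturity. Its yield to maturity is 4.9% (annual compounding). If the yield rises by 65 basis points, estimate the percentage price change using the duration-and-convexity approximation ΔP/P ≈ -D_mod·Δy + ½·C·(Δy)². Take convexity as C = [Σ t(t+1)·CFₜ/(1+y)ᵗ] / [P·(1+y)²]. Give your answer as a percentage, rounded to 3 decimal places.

-2.279%

With y = 0.049:
  t   CF        PV=CF/(1+0.049)^t    t·PV        t(t+1)·PV
  1        23.75        22.6406        22.6406          45.2812
  2        23.75        21.5830        43.1661         129.4982
  3        23.75        20.5749        61.7246         246.8985
  4       523.75       432.5358     1,730.1433       8,650.7165
  Σ                    497.3343     1,857.6746       9,072.3944
P = 497.3343; D_Mac = 3.73526 yrs; D_mod = 3.56078 yrs; C = 16.57763.
Duration effect: -3.56078 × (+0.0065) = -0.023145
Convexity effect: 0.5 × 16.57763 × (0.0065)² = +0.0003502
ΔP/P ≈ -0.023145 + 0.0003502 = -0.022795 = -2.2795%.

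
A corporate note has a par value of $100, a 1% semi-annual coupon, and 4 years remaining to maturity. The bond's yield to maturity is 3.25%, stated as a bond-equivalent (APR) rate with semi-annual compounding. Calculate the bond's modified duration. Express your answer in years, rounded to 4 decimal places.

3.8644 years

Periodic yield y = 0.01625. First find Macaulay duration:
  t   CF        PV=CF/(1+0.01625)^t    t·PV
  1         0.50         0.4920         0.4920
  2         0.50         0.4841         0.9683
  3         0.50         0.4764         1.4292
  4         0.50         0.4688         1.8751
  5         0.50         0.4613         2.3064
  6         0.50         0.4539         2.7234
  7         0.50         0.4466         3.1265
  8       100.50        88.3409       706.7268
  Σ                     91.6240       719.6478
P = 91.6240; Macaulay duration = 719.6478 / 91.6240 = 7.85436 half-year periods = 3.92718 years.
Modified duration = D_Mac / (1 + y) = 3.92718 / 1.01625 = 3.86438 years.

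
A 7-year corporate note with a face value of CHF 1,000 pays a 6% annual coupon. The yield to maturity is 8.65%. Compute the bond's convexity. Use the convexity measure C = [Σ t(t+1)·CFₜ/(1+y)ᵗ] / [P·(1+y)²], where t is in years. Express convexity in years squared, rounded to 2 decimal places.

With y = 0.0865:
  t   CF        PV=CF/(1+0.0865)^t    t·PV        t(t+1)·PV
  1        60.00        55.2232        55.2232         110.4464
  2        60.00        50.8267       101.6534         304.9601
  3        60.00        46.7802       140.3406         561.3624
  4        60.00        43.0559       172.2235         861.1173
  5        60.00        39.6280       198.1402       1,188.8412
  6        60.00        36.4731       218.8387       1,531.8709
  7     1,060.00       593.0588     4,151.4116      33,211.2925
  Σ                    865.0459     5,037.8311      37,769.8908
P = 865.0459.
Convexity = Σ t(t+1)·PV / [P·(1+y)²] = 37,769.8908 / (865.0459 × 1.180482) = 36.98683.

36.99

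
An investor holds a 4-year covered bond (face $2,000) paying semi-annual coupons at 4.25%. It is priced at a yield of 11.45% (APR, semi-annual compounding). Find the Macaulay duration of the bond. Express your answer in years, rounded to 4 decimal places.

Periodic yield y = 0.05725. Discount each cash flow and weight by its period:
  t   CF        PV=CF/(1+0.05725)^t    t·PV
  1        42.50        40.1986        40.1986
  2        42.50        38.0219        76.0438
  3        42.50        35.9630       107.8890
  4        42.50        34.0156       136.0624
  5        42.50        32.1737       160.8683
  6        42.50        30.4315       182.5888
  7        42.50        28.7836       201.4852
  8     2,042.50     1,308.3999    10,467.1995
  Σ                  1,547.9878    11,372.3355
Price P = Σ PV = 1,547.9878.
Macaulay duration = Σ(t·PV) / P = 11,372.3355 / 1,547.9878 = 7.34653 half-year periods.
In years: 7.34653 / 2 = 3.67326 years.

3.6733 years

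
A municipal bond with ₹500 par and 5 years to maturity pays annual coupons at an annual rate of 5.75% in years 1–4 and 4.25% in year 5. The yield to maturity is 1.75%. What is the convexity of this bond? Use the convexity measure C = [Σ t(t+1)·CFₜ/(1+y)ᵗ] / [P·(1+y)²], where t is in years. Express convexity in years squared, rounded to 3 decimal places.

With y = 0.0175:
  t   CF        PV=CF/(1+0.0175)^t    t·PV        t(t+1)·PV
  1        28.75        28.2555        28.2555          56.5111
  2        28.75        27.7696        55.5391         166.6174
  3        28.75        27.2920        81.8759         327.5034
  4        28.75        26.8226       107.2902         536.4511
  5       521.25       477.9407     2,389.7033      14,338.2198
  Σ                    588.0803     2,662.6640      15,425.3028
P = 588.0803.
Convexity = Σ t(t+1)·PV / [P·(1+y)²] = 15,425.3028 / (588.0803 × 1.035306) = 25.33543.

25.335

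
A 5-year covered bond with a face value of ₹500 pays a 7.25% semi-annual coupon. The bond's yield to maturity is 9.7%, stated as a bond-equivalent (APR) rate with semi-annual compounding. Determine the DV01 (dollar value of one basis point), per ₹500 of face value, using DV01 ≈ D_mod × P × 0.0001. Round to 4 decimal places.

Periodic yield y = 0.0485.
  t   CF        PV=CF/(1+0.0485)^t    t·PV
  1       18.125        17.2866        17.2866
  2       18.125        16.4870        32.9740
  3       18.125        15.7244        47.1731
  4       18.125        14.9970        59.9880
  5       18.125        14.3033        71.5164
  6       18.125        13.6417        81.8500
  7       18.125        13.0106        91.0745
  8       18.125        12.4088        99.2706
  9       18.125        11.8348       106.5135
  10     518.125       322.6638     3,226.6377
  Σ                    452.3580     3,834.2843
P = 452.3580; D_Mac = 8.47622 half-year periods = 4.23811 yrs; D_mod = 4.04207 yrs.
DV01 ≈ 4.04207 × 452.3580 × 0.0001 = 0.182846.

₹0.1828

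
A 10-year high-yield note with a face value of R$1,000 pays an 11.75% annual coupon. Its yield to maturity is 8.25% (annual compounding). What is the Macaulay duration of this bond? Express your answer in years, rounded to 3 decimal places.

6.743 years

Periodic yield y = 0.0825. Discount each cash flow and weight by its year:
  t   CF        PV=CF/(1+0.0825)^t    t·PV
  1       117.50       108.5450       108.5450
  2       117.50       100.2725       200.5451
  3       117.50        92.6305       277.8916
  4       117.50        85.5709       342.2837
  5       117.50        79.0494       395.2468
  6       117.50        73.0248       438.1489
  7       117.50        67.4594       472.2159
  8       117.50        62.3182       498.5453
  9       117.50        57.5687       518.1187
  10    1,117.50       505.7880     5,057.8795
  Σ                  1,232.2275     8,309.4204
Price P = Σ PV = 1,232.2275.
Macaulay duration = Σ(t·PV) / P = 8,309.4204 / 1,232.2275 = 6.74341 years.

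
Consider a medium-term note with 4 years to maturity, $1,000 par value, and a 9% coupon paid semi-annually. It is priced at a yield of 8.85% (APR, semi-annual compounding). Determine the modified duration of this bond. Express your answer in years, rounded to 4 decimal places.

3.3018 years

Periodic yield y = 0.04425. First find Macaulay duration:
  t   CF        PV=CF/(1+0.04425)^t    t·PV
  1        45.00        43.0931        43.0931
  2        45.00        41.2671        82.5341
  3        45.00        39.5184       118.5551
  4        45.00        37.8438       151.3751
  5        45.00        36.2402       181.2008
  6        45.00        34.7045       208.2269
  7        45.00        33.2339       232.6372
  8     1,045.00       739.0612     5,912.4898
  Σ                  1,004.9621     6,930.1122
P = 1,004.9621; Macaulay duration = 6,930.1122 / 1,004.9621 = 6.89589 half-year periods = 3.44795 years.
Modified duration = D_Mac / (1 + y) = 3.44795 / 1.04425 = 3.30184 years.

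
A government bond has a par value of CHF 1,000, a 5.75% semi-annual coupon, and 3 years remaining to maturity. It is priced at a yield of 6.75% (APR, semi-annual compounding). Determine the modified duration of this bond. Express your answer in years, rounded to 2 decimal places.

2.70 years

Periodic yield y = 0.03375. First find Macaulay duration:
  t   CF        PV=CF/(1+0.03375)^t    t·PV
  1        28.75        27.8114        27.8114
  2        28.75        26.9034        53.8068
  3        28.75        26.0250        78.0751
  4        28.75        25.1754       100.7015
  5        28.75        24.3534       121.7672
  6     1,028.75       842.9789     5,057.8735
  Σ                    973.2475     5,440.0354
P = 973.2475; Macaulay duration = 5,440.0354 / 973.2475 = 5.58957 half-year periods = 2.79479 years.
Modified duration = D_Mac / (1 + y) = 2.79479 / 1.03375 = 2.70354 years.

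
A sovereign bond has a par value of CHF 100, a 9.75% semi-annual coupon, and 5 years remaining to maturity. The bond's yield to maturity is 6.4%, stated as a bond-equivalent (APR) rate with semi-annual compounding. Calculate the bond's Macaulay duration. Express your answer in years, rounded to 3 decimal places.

Periodic yield y = 0.032. Discount each cash flow and weight by its period:
  t   CF        PV=CF/(1+0.032)^t    t·PV
  1        4.875         4.7238         4.7238
  2        4.875         4.5774         9.1547
  3        4.875         4.4354        13.3063
  4        4.875         4.2979        17.1916
  5        4.875         4.1646        20.8231
  6        4.875         4.0355        24.2129
  7        4.875         3.9104        27.3725
  8        4.875         3.7891        30.3129
  9        4.875         3.6716        33.0446
  10     104.875        76.5376       765.3763
  Σ                    114.1434       945.5187
Price P = Σ PV = 114.1434.
Macaulay duration = Σ(t·PV) / P = 945.5187 / 114.1434 = 8.28361 half-year periods.
In years: 8.28361 / 2 = 4.14180 years.

4.142 years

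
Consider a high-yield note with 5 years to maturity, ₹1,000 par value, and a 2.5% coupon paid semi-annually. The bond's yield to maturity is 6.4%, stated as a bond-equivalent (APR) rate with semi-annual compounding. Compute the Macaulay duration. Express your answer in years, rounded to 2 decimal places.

4.70 years

Periodic yield y = 0.032. Discount each cash flow and weight by its period:
  t   CF        PV=CF/(1+0.032)^t    t·PV
  1        12.50        12.1124        12.1124
  2        12.50        11.7368        23.4736
  3        12.50        11.3729        34.1187
  4        12.50        11.0202        44.0810
  5        12.50        10.6785        53.3927
  6        12.50        10.3474        62.0845
  7        12.50        10.0266        70.1859
  8        12.50         9.7157        77.7253
  9        12.50         9.4144        84.7296
  10    1,012.50       738.9211     7,389.2108
  Σ                    835.3460     7,851.1146
Price P = Σ PV = 835.3460.
Macaulay duration = Σ(t·PV) / P = 7,851.1146 / 835.3460 = 9.39864 half-year periods.
In years: 9.39864 / 2 = 4.69932 years.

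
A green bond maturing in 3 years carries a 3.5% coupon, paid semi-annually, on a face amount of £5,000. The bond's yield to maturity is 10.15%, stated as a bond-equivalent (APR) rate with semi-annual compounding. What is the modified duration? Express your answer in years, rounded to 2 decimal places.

Periodic yield y = 0.05075. First find Macaulay duration:
  t   CF        PV=CF/(1+0.05075)^t    t·PV
  1        87.50        83.2739        83.2739
  2        87.50        79.2518       158.5036
  3        87.50        75.4241       226.2722
  4        87.50        71.7812       287.1246
  5        87.50        68.3142       341.5711
  6     5,087.50     3,780.1413    22,680.8476
  Σ                  4,158.1864    23,777.5929
P = 4,158.1864; Macaulay duration = 23,777.5929 / 4,158.1864 = 5.71826 half-year periods = 2.85913 years.
Modified duration = D_Mac / (1 + y) = 2.85913 / 1.05075 = 2.72104 years.

2.72 years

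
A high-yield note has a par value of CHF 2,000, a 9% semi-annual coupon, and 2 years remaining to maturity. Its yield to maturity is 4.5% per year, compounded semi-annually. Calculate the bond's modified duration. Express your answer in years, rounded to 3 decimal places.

1.839 years

Periodic yield y = 0.0225. First find Macaulay duration:
  t   CF        PV=CF/(1+0.0225)^t    t·PV
  1        90.00        88.0196        88.0196
  2        90.00        86.0827       172.1654
  3        90.00        84.1885       252.5654
  4     2,090.00     1,912.0226     7,648.0904
  Σ                  2,170.3133     8,160.8407
P = 2,170.3133; Macaulay duration = 8,160.8407 / 2,170.3133 = 3.76021 half-year periods = 1.88011 years.
Modified duration = D_Mac / (1 + y) = 1.88011 / 1.0225 = 1.83874 years.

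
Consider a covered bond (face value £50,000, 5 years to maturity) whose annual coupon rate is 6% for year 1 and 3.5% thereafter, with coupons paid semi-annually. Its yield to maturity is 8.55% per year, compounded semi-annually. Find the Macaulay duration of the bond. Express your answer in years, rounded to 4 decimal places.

4.4655 years

Periodic yield y = 0.04275. Discount each cash flow and weight by its period:
  t   CF        PV=CF/(1+0.04275)^t    t·PV
  1     1,500.00     1,438.5040     1,438.5040
  2     1,500.00     1,379.5291     2,759.0582
  3       875.00       771.7337     2,315.2011
  4       875.00       740.0946     2,960.3786
  5       875.00       709.7527     3,548.7636
  6       875.00       680.6547     4,083.9283
  7       875.00       652.7497     4,569.2477
  8       875.00       625.9887     5,007.9093
  9       875.00       600.3248     5,402.9230
  10   50,875.00    33,473.6012   334,736.0115
  Σ                 41,072.9331   366,821.9251
Price P = Σ PV = 41,072.9331.
Macaulay duration = Σ(t·PV) / P = 366,821.9251 / 41,072.9331 = 8.93099 half-year periods.
In years: 8.93099 / 2 = 4.46549 years.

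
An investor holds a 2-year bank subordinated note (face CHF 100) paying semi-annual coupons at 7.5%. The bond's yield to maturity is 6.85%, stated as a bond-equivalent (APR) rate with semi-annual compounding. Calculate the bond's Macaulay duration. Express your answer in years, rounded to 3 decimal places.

Periodic yield y = 0.03425. Discount each cash flow and weight by its period:
  t   CF        PV=CF/(1+0.03425)^t    t·PV
  1         3.75         3.6258         3.6258
  2         3.75         3.5057         7.0115
  3         3.75         3.3896        10.1689
  4       103.75        90.6747       362.6987
  Σ                    101.1959       383.5049
Price P = Σ PV = 101.1959.
Macaulay duration = Σ(t·PV) / P = 383.5049 / 101.1959 = 3.78973 half-year periods.
In years: 3.78973 / 2 = 1.89486 years.

1.895 years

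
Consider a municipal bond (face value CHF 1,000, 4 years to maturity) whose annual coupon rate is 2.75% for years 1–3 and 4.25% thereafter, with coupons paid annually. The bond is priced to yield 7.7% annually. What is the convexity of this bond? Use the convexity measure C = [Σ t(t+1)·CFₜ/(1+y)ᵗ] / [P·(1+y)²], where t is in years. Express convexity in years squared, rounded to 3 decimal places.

With y = 0.077:
  t   CF        PV=CF/(1+0.077)^t    t·PV        t(t+1)·PV
  1        27.50        25.5339        25.5339          51.0678
  2        27.50        23.7083        47.4167         142.2501
  3        27.50        22.0133        66.0400         264.1599
  4     1,042.50       774.8422     3,099.3687      15,496.8435
  Σ                    846.0977     3,238.3592      15,954.3212
P = 846.0977.
Convexity = Σ t(t+1)·PV / [P·(1+y)²] = 15,954.3212 / (846.0977 × 1.159929) = 16.25648.

16.256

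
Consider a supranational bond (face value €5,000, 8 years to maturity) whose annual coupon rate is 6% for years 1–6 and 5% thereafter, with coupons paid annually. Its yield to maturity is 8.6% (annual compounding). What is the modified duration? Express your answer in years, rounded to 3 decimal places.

Periodic yield y = 0.086. First find Macaulay duration:
  t   CF        PV=CF/(1+0.086)^t    t·PV
  1       300.00       276.2431       276.2431
  2       300.00       254.3675       508.7350
  3       300.00       234.2242       702.6726
  4       300.00       215.6761       862.7043
  5       300.00       198.5967       992.9837
  6       300.00       182.8699     1,097.2196
  7       250.00       140.3238       982.2664
  8     5,250.00     2,713.4430    21,707.5439
  Σ                  4,215.7443    27,130.3686
P = 4,215.7443; Macaulay duration = 27,130.3686 / 4,215.7443 = 6.43549 years.
Modified duration = D_Mac / (1 + y) = 6.43549 / 1.086 = 5.92586 years.

5.926 years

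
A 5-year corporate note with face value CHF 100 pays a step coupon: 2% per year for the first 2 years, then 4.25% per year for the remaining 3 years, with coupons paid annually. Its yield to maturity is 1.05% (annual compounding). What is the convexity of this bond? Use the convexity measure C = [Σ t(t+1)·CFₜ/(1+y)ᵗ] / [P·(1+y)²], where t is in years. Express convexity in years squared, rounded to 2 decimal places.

With y = 0.0105:
  t   CF        PV=CF/(1+0.0105)^t    t·PV        t(t+1)·PV
  1         2.00         1.9792         1.9792           3.9584
  2         2.00         1.9587         3.9173          11.7519
  3         4.25         4.1189        12.3567          49.4267
  4         4.25         4.0761        16.3044          81.5218
  5       104.25        98.9451       494.7257       2,968.3542
  Σ                    111.0780       529.2833       3,115.0130
P = 111.0780.
Convexity = Σ t(t+1)·PV / [P·(1+y)²] = 3,115.0130 / (111.0780 × 1.021110) = 27.46371.

27.46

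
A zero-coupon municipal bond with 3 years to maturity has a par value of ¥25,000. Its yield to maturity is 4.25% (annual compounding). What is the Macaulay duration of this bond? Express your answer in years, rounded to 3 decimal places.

A zero-coupon bond has a single cash flow at maturity, so its Macaulay duration equals its maturity: 3 years.

3.000 years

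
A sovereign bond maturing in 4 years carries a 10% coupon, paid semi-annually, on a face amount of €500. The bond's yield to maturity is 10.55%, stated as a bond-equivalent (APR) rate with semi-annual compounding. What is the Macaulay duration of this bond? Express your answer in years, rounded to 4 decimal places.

3.3869 years

Periodic yield y = 0.05275. Discount each cash flow and weight by its period:
  t   CF        PV=CF/(1+0.05275)^t    t·PV
  1        25.00        23.7473        23.7473
  2        25.00        22.5574        45.1148
  3        25.00        21.4271        64.2814
  4        25.00        20.3535        81.4140
  5        25.00        19.3336        96.6682
  6        25.00        18.3649       110.1894
  7        25.00        17.4447       122.1128
  8       525.00       347.9824     2,783.8594
  Σ                    491.2110     3,327.3874
Price P = Σ PV = 491.2110.
Macaulay duration = Σ(t·PV) / P = 3,327.3874 / 491.2110 = 6.77384 half-year periods.
In years: 6.77384 / 2 = 3.38692 years.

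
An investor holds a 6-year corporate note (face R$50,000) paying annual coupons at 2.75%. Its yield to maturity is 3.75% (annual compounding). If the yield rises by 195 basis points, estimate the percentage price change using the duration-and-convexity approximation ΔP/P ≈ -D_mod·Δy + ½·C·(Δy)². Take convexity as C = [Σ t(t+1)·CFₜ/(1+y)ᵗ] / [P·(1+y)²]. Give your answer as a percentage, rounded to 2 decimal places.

-9.85%

With y = 0.0375:
  t   CF        PV=CF/(1+0.0375)^t    t·PV        t(t+1)·PV
  1     1,375.00     1,325.3012     1,325.3012       2,650.6024
  2     1,375.00     1,277.3988     2,554.7975       7,664.3925
  3     1,375.00     1,231.2277     3,693.6831      14,774.7325
  4     1,375.00     1,186.7255     4,746.9020      23,734.5101
  5     1,375.00     1,143.8318     5,719.1591      34,314.9544
  6    51,375.00    41,192.9792   247,157.8752   1,730,105.1264
  Σ                 47,357.4642   265,197.7181   1,813,244.3184
P = 47,357.4642; D_Mac = 5.59991 yrs; D_mod = 5.39751 yrs; C = 35.57064.
Duration effect: -5.39751 × (+0.0195) = -0.105251
Convexity effect: 0.5 × 35.57064 × (0.0195)² = +0.0067629
ΔP/P ≈ -0.105251 + 0.0067629 = -0.098489 = -9.8489%.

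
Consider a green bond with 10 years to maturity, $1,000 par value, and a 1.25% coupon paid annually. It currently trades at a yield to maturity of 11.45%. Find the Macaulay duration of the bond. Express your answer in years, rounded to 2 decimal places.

Periodic yield y = 0.1145. Discount each cash flow and weight by its year:
  t   CF        PV=CF/(1+0.1145)^t    t·PV
  1        12.50        11.2158        11.2158
  2        12.50        10.0635        20.1270
  3        12.50         9.0296        27.0889
  4        12.50         8.1020        32.4078
  5        12.50         7.2696        36.3479
  6        12.50         6.5227        39.1364
  7        12.50         5.8526        40.9683
  8        12.50         5.2513        42.0107
  9        12.50         4.7118        42.4064
  10    1,012.50       342.4477     3,424.4774
  Σ                    410.4667     3,716.1866
Price P = Σ PV = 410.4667.
Macaulay duration = Σ(t·PV) / P = 3,716.1866 / 410.4667 = 9.05356 years.

9.05 years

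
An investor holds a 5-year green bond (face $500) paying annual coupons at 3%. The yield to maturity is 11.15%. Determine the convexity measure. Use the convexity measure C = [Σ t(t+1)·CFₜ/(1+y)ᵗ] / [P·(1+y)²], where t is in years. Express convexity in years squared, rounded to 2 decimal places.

22.05

With y = 0.1115:
  t   CF        PV=CF/(1+0.1115)^t    t·PV        t(t+1)·PV
  1        15.00        13.4953        13.4953          26.9906
  2        15.00        12.1415        24.2830          72.8490
  3        15.00        10.9235        32.7706         131.0823
  4        15.00         9.8277        39.3109         196.5547
  5       515.00       303.5707     1,517.8536       9,107.1219
  Σ                    349.9588     1,627.7134       9,534.5984
P = 349.9588.
Convexity = Σ t(t+1)·PV / [P·(1+y)²] = 9,534.5984 / (349.9588 × 1.235432) = 22.05295.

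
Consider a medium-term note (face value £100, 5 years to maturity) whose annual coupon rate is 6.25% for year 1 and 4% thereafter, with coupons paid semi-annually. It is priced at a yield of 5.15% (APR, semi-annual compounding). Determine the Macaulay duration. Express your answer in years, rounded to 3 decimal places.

4.483 years

Periodic yield y = 0.02575. Discount each cash flow and weight by its period:
  t   CF        PV=CF/(1+0.02575)^t    t·PV
  1        3.125         3.0466         3.0466
  2        3.125         2.9701         5.9401
  3        2.000         1.8531         5.5594
  4        2.000         1.8066         7.2264
  5        2.000         1.7613         8.8063
  6        2.000         1.7170        10.3023
  7        2.000         1.6739        11.7176
  8        2.000         1.6319        13.0553
  9        2.000         1.5909        14.3185
  10     102.000        79.1015       791.0154
  Σ                     97.1530       870.9878
Price P = Σ PV = 97.1530.
Macaulay duration = Σ(t·PV) / P = 870.9878 / 97.1530 = 8.96512 half-year periods.
In years: 8.96512 / 2 = 4.48256 years.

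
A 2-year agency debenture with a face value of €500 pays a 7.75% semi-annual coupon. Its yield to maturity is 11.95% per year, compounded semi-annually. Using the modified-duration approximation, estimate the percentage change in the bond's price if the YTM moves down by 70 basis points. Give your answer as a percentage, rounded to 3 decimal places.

+1.246%

Periodic yield y = 0.05975. Modified duration first:
  t   CF        PV=CF/(1+0.05975)^t    t·PV
  1       19.375        18.2826        18.2826
  2       19.375        17.2518        34.5036
  3       19.375        16.2791        48.8374
  4      519.375       411.7820     1,647.1279
  Σ                    463.5956     1,748.7516
P = 463.5956; D_Mac = 3.77215 half-year periods = 1.88607 yrs; D_mod = 1.88607/(1+0.05975) = 1.77974 yrs.
ΔP/P ≈ -D_mod · Δy = -1.77974 × (-0.007) = +0.012458 = +1.2458%.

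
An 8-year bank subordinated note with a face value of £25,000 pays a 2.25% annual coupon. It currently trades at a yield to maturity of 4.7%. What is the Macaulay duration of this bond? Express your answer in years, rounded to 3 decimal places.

Periodic yield y = 0.047. Discount each cash flow and weight by its year:
  t   CF        PV=CF/(1+0.047)^t    t·PV
  1       562.50       537.2493       537.2493
  2       562.50       513.1321     1,026.2642
  3       562.50       490.0975     1,470.2925
  4       562.50       468.0969     1,872.3878
  5       562.50       447.0840     2,235.4200
  6       562.50       427.0143     2,562.0859
  7       562.50       407.8456     2,854.9190
  8    25,562.50    17,702.3072   141,618.4572
  Σ                 20,992.8268   154,177.0758
Price P = Σ PV = 20,992.8268.
Macaulay duration = Σ(t·PV) / P = 154,177.0758 / 20,992.8268 = 7.34427 years.

7.344 years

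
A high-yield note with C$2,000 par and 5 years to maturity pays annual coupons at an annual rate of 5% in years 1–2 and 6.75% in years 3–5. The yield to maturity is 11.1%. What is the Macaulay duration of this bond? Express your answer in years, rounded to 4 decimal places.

4.4513 years

Periodic yield y = 0.111. Discount each cash flow and weight by its year:
  t   CF        PV=CF/(1+0.111)^t    t·PV
  1       100.00        90.0090        90.0090
  2       100.00        81.0162       162.0324
  3       135.00        98.4445       295.3336
  4       135.00        88.6089       354.4358
  5     2,135.00     1,261.3267     6,306.6334
  Σ                  1,619.4054     7,208.4442
Price P = Σ PV = 1,619.4054.
Macaulay duration = Σ(t·PV) / P = 7,208.4442 / 1,619.4054 = 4.45129 years.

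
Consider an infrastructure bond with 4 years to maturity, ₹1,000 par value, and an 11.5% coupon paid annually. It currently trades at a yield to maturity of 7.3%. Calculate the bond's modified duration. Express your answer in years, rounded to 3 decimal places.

Periodic yield y = 0.073. First find Macaulay duration:
  t   CF        PV=CF/(1+0.073)^t    t·PV
  1       115.00       107.1761       107.1761
  2       115.00        99.8846       199.7691
  3       115.00        93.0891       279.2672
  4     1,115.00       841.1549     3,364.6196
  Σ                  1,141.3047     3,950.8321
P = 1,141.3047; Macaulay duration = 3,950.8321 / 1,141.3047 = 3.46168 years.
Modified duration = D_Mac / (1 + y) = 3.46168 / 1.073 = 3.22617 years.

3.226 years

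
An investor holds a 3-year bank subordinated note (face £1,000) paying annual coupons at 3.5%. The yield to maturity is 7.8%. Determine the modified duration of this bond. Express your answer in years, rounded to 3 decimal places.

Periodic yield y = 0.078. First find Macaulay duration:
  t   CF        PV=CF/(1+0.078)^t    t·PV
  1        35.00        32.4675        32.4675
  2        35.00        30.1183        60.2366
  3     1,035.00       826.1979     2,478.5936
  Σ                    888.7837     2,571.2977
P = 888.7837; Macaulay duration = 2,571.2977 / 888.7837 = 2.89305 years.
Modified duration = D_Mac / (1 + y) = 2.89305 / 1.078 = 2.68372 years.

2.684 years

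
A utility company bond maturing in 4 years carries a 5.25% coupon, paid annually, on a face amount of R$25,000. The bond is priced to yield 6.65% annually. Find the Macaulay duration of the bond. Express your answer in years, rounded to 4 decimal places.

Periodic yield y = 0.0665. Discount each cash flow and weight by its year:
  t   CF        PV=CF/(1+0.0665)^t    t·PV
  1     1,312.50     1,230.6610     1,230.6610
  2     1,312.50     1,153.9250     2,307.8501
  3     1,312.50     1,081.9738     3,245.9213
  4    26,312.50    20,338.4885    81,353.9540
  Σ                 23,805.0483    88,138.3864
Price P = Σ PV = 23,805.0483.
Macaulay duration = Σ(t·PV) / P = 88,138.3864 / 23,805.0483 = 3.70251 years.

3.7025 years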